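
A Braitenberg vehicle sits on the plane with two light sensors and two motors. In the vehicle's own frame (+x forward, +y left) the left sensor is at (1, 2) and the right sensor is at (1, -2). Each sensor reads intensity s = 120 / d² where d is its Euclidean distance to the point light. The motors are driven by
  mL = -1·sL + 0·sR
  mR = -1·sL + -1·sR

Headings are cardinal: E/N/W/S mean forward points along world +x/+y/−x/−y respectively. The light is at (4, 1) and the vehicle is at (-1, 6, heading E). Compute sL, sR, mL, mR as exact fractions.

24/13 24/5 -24/13 -432/65

left sensor world pos  = (0, 8); dL² = 65
right sensor world pos = (0, 4); dR² = 25
sL = 120/65 = 24/13
sR = 120/25 = 24/5
mL = -1·sL + 0·sR = -24/13
mR = -1·sL + -1·sR = -432/65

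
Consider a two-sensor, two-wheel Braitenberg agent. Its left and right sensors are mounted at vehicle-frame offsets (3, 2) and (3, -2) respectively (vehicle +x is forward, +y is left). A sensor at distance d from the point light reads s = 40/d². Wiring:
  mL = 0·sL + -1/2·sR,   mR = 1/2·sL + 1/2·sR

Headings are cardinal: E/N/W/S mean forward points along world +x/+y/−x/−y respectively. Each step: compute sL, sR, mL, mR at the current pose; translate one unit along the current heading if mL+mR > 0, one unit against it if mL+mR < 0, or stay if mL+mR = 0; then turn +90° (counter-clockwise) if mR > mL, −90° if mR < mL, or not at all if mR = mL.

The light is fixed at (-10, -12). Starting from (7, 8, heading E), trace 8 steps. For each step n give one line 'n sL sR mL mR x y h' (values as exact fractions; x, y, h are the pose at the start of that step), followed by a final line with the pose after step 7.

n=0: pose=(7,8,E); sL=10/221, sR=10/181; mL=-5/181, mR=2010/40001; mL+mR=5/221 → advance +1; mR−mL=3115/40001 → turn +1·90°
n=1: pose=(8,8,N); sL=8/157, sR=40/929; mL=-20/929, mR=6856/145853; mL+mR=4/157 → advance +1; mR−mL=9996/145853 → turn +1·90°
n=2: pose=(8,9,W); sL=20/293, sR=20/377; mL=-10/377, mR=6700/110461; mL+mR=10/293 → advance +1; mR−mL=9630/110461 → turn +1·90°
n=3: pose=(7,9,S); sL=8/137, sR=40/549; mL=-20/549, mR=4936/75213; mL+mR=4/137 → advance +1; mR−mL=7676/75213 → turn +1·90°
n=4: pose=(7,8,E); sL=10/221, sR=10/181; mL=-5/181, mR=2010/40001; mL+mR=5/221 → advance +1; mR−mL=3115/40001 → turn +1·90°
n=5: pose=(8,8,N); sL=8/157, sR=40/929; mL=-20/929, mR=6856/145853; mL+mR=4/157 → advance +1; mR−mL=9996/145853 → turn +1·90°
n=6: pose=(8,9,W); sL=20/293, sR=20/377; mL=-10/377, mR=6700/110461; mL+mR=10/293 → advance +1; mR−mL=9630/110461 → turn +1·90°
n=7: pose=(7,9,S); sL=8/137, sR=40/549; mL=-20/549, mR=4936/75213; mL+mR=4/137 → advance +1; mR−mL=7676/75213 → turn +1·90°

0 10/221 10/181 -5/181 2010/40001 7 8 E
1 8/157 40/929 -20/929 6856/145853 8 8 N
2 20/293 20/377 -10/377 6700/110461 8 9 W
3 8/137 40/549 -20/549 4936/75213 7 9 S
4 10/221 10/181 -5/181 2010/40001 7 8 E
5 8/157 40/929 -20/929 6856/145853 8 8 N
6 20/293 20/377 -10/377 6700/110461 8 9 W
7 8/137 40/549 -20/549 4936/75213 7 9 S
final 7 8 E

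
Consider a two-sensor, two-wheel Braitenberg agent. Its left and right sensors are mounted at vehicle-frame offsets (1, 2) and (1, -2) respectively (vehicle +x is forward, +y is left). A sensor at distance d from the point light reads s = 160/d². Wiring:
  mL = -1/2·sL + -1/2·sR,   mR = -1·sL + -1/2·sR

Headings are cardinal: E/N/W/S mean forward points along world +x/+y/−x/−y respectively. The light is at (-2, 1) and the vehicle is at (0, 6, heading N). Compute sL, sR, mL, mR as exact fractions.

40/9 40/13 -440/117 -700/117

left sensor world pos  = (-2, 7); dL² = 36
right sensor world pos = (2, 7); dR² = 52
sL = 160/36 = 40/9
sR = 160/52 = 40/13
mL = -1/2·sL + -1/2·sR = -440/117
mR = -1·sL + -1/2·sR = -700/117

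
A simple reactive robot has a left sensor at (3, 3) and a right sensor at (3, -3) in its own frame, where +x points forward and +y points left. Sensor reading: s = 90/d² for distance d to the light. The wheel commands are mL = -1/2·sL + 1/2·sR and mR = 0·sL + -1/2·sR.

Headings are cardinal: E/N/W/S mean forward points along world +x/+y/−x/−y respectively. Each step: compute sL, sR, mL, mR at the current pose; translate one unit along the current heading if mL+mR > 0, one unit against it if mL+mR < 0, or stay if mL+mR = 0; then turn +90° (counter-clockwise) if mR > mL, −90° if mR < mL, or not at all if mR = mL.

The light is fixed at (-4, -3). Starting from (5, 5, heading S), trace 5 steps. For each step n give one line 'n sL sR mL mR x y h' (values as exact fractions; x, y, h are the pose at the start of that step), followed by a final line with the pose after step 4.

0 90/169 90/61 4860/10309 -45/61 5 5 S
1 5/4 1/2 -3/8 -1/4 5 6 W
2 18/41 18/17 216/697 -9/17 6 6 S
3 45/49 45/109 -1350/5341 -45/218 6 7 W
4 18/49 90/113 1188/5537 -45/113 7 7 S
final 7 8 W

n=0: pose=(5,5,S); sL=90/169, sR=90/61; mL=4860/10309, mR=-45/61; mL+mR=-45/169 → advance -1; mR−mL=-12465/10309 → turn -1·90°
n=1: pose=(5,6,W); sL=5/4, sR=1/2; mL=-3/8, mR=-1/4; mL+mR=-5/8 → advance -1; mR−mL=1/8 → turn +1·90°
n=2: pose=(6,6,S); sL=18/41, sR=18/17; mL=216/697, mR=-9/17; mL+mR=-9/41 → advance -1; mR−mL=-585/697 → turn -1·90°
n=3: pose=(6,7,W); sL=45/49, sR=45/109; mL=-1350/5341, mR=-45/218; mL+mR=-45/98 → advance -1; mR−mL=495/10682 → turn +1·90°
n=4: pose=(7,7,S); sL=18/49, sR=90/113; mL=1188/5537, mR=-45/113; mL+mR=-9/49 → advance -1; mR−mL=-3393/5537 → turn -1·90°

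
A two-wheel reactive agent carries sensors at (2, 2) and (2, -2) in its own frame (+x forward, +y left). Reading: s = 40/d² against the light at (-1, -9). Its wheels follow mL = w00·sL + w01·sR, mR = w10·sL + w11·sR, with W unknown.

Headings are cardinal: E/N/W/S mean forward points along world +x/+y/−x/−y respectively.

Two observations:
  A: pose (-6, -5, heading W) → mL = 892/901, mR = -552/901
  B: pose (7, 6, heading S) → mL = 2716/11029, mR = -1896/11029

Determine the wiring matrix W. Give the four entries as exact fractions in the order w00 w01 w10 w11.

1 1/2 -1/2 -1/2

obs A: pose=(-6,-5,W) → sL=40/53, sR=8/17, mL=892/901, mR=-552/901
obs B: pose=(7,6,S) → sL=40/269, sR=8/41, mL=2716/11029, mR=-1896/11029
sensor matrix S = [[40/53, 8/17], [40/269, 8/41]]; det S = 768000/9937129
solve [mL_A; mL_B] = S·[w00; w01] and [mR_A; mR_B] = S·[w10; w11]:
  w00 = 1, w01 = 1/2, w10 = -1/2, w11 = -1/2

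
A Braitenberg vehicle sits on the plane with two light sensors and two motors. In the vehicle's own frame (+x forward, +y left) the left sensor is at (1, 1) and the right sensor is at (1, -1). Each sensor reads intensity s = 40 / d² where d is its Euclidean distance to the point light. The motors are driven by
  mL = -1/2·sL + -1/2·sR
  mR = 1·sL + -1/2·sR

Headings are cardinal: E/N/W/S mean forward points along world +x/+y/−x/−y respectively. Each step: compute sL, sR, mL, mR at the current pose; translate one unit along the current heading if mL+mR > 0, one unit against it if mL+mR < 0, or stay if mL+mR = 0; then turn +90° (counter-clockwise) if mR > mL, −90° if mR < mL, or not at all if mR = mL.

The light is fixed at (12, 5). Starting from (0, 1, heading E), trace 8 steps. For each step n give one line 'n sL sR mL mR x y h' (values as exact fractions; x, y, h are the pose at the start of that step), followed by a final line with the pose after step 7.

n=0: pose=(0,1,E); sL=4/13, sR=20/73; mL=-276/949, mR=162/949; mL+mR=-114/949 → advance -1; mR−mL=6/13 → turn +1·90°
n=1: pose=(-1,1,N); sL=8/41, sR=40/153; mL=-1432/6273, mR=404/6273; mL+mR=-1028/6273 → advance -1; mR−mL=12/41 → turn +1·90°
n=2: pose=(-1,0,W); sL=5/29, sR=10/53; mL=-555/3074, mR=120/1537; mL+mR=-315/3074 → advance -1; mR−mL=15/58 → turn +1·90°
n=3: pose=(0,0,S); sL=40/157, sR=8/41; mL=-1448/6437, mR=1012/6437; mL+mR=-436/6437 → advance -1; mR−mL=60/157 → turn +1·90°
n=4: pose=(0,1,E); sL=4/13, sR=20/73; mL=-276/949, mR=162/949; mL+mR=-114/949 → advance -1; mR−mL=6/13 → turn +1·90°
n=5: pose=(-1,1,N); sL=8/41, sR=40/153; mL=-1432/6273, mR=404/6273; mL+mR=-1028/6273 → advance -1; mR−mL=12/41 → turn +1·90°
n=6: pose=(-1,0,W); sL=5/29, sR=10/53; mL=-555/3074, mR=120/1537; mL+mR=-315/3074 → advance -1; mR−mL=15/58 → turn +1·90°
n=7: pose=(0,0,S); sL=40/157, sR=8/41; mL=-1448/6437, mR=1012/6437; mL+mR=-436/6437 → advance -1; mR−mL=60/157 → turn +1·90°

0 4/13 20/73 -276/949 162/949 0 1 E
1 8/41 40/153 -1432/6273 404/6273 -1 1 N
2 5/29 10/53 -555/3074 120/1537 -1 0 W
3 40/157 8/41 -1448/6437 1012/6437 0 0 S
4 4/13 20/73 -276/949 162/949 0 1 E
5 8/41 40/153 -1432/6273 404/6273 -1 1 N
6 5/29 10/53 -555/3074 120/1537 -1 0 W
7 40/157 8/41 -1448/6437 1012/6437 0 0 S
final 0 1 E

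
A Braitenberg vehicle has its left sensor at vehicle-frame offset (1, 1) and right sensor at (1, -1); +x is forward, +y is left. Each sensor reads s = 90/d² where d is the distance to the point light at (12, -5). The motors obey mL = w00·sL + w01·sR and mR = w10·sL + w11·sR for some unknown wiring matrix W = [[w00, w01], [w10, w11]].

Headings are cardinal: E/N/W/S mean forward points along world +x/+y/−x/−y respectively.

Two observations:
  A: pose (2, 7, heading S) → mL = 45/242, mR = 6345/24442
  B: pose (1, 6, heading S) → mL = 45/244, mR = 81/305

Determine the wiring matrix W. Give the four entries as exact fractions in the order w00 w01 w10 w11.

0 1/2 1 -1/2

obs A: pose=(2,7,S) → sL=45/101, sR=45/121, mL=45/242, mR=6345/24442
obs B: pose=(1,6,S) → sL=9/20, sR=45/122, mL=45/244, mR=81/305
sensor matrix S = [[45/101, 45/121], [9/20, 45/122]]; det S = -8991/2981924
solve [mL_A; mL_B] = S·[w00; w01] and [mR_A; mR_B] = S·[w10; w11]:
  w00 = 0, w01 = 1/2, w10 = 1, w11 = -1/2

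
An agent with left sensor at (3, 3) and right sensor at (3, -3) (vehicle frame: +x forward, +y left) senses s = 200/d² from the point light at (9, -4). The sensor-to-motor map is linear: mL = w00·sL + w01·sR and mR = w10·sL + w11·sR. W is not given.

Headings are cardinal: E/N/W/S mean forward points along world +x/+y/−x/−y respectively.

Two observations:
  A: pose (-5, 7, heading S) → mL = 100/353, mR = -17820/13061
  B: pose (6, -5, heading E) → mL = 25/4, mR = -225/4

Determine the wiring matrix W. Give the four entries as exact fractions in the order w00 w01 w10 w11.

0 1/2 -1 -1/2

obs A: pose=(-5,7,S) → sL=40/37, sR=200/353, mL=100/353, mR=-17820/13061
obs B: pose=(6,-5,E) → sL=50, sR=25/2, mL=25/4, mR=-225/4
sensor matrix S = [[40/37, 200/353], [50, 25/2]]; det S = -193500/13061
solve [mL_A; mL_B] = S·[w00; w01] and [mR_A; mR_B] = S·[w10; w11]:
  w00 = 0, w01 = 1/2, w10 = -1, w11 = -1/2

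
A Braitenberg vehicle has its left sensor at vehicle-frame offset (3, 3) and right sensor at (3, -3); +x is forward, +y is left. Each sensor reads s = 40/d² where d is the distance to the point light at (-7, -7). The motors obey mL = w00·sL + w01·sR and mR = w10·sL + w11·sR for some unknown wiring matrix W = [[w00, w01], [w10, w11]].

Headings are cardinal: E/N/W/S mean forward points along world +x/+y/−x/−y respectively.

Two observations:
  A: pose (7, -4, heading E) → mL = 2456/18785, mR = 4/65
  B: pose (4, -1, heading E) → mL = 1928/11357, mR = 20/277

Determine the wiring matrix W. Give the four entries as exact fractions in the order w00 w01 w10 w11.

obs A: pose=(7,-4,E) → sL=8/65, sR=40/289, mL=2456/18785, mR=4/65
obs B: pose=(4,-1,E) → sL=40/277, sR=8/41, mL=1928/11357, mR=20/277
sensor matrix S = [[8/65, 40/289], [40/277, 8/41]]; det S = 859392/213341245
solve [mL_A; mL_B] = S·[w00; w01] and [mR_A; mR_B] = S·[w10; w11]:
  w00 = 1/2, w01 = 1/2, w10 = 1/2, w11 = 0

1/2 1/2 1/2 0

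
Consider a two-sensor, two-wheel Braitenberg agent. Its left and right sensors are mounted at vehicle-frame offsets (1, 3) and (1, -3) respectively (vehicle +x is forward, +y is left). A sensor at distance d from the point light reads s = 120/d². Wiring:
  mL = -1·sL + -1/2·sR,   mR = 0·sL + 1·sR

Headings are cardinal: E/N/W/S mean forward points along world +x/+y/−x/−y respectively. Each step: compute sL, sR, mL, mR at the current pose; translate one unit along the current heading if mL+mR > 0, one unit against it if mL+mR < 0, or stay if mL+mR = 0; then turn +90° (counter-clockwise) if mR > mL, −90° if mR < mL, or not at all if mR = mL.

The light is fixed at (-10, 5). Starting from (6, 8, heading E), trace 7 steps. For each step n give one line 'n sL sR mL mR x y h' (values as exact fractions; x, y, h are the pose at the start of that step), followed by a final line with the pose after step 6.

n=0: pose=(6,8,E); sL=24/65, sR=120/289; mL=-10836/18785, mR=120/289; mL+mR=-3036/18785 → advance -1; mR−mL=18636/18785 → turn +1·90°
n=1: pose=(5,8,N); sL=3/4, sR=6/17; mL=-63/68, mR=6/17; mL+mR=-39/68 → advance -1; mR−mL=87/68 → turn +1·90°
n=2: pose=(5,7,W); sL=120/197, sR=120/221; mL=-38340/43537, mR=120/221; mL+mR=-14700/43537 → advance -1; mR−mL=61980/43537 → turn +1·90°
n=3: pose=(6,7,S); sL=60/181, sR=12/17; mL=-2106/3077, mR=12/17; mL+mR=66/3077 → advance +1; mR−mL=4278/3077 → turn +1·90°
n=4: pose=(6,6,E); sL=24/61, sR=120/293; mL=-10692/17873, mR=120/293; mL+mR=-3372/17873 → advance -1; mR−mL=18012/17873 → turn +1·90°
n=5: pose=(5,6,N); sL=30/37, sR=15/41; mL=-3015/3034, mR=15/41; mL+mR=-1905/3034 → advance -1; mR−mL=4125/3034 → turn +1·90°
n=6: pose=(5,5,W); sL=24/41, sR=24/41; mL=-36/41, mR=24/41; mL+mR=-12/41 → advance -1; mR−mL=60/41 → turn +1·90°

0 24/65 120/289 -10836/18785 120/289 6 8 E
1 3/4 6/17 -63/68 6/17 5 8 N
2 120/197 120/221 -38340/43537 120/221 5 7 W
3 60/181 12/17 -2106/3077 12/17 6 7 S
4 24/61 120/293 -10692/17873 120/293 6 6 E
5 30/37 15/41 -3015/3034 15/41 5 6 N
6 24/41 24/41 -36/41 24/41 5 5 W
final 6 5 S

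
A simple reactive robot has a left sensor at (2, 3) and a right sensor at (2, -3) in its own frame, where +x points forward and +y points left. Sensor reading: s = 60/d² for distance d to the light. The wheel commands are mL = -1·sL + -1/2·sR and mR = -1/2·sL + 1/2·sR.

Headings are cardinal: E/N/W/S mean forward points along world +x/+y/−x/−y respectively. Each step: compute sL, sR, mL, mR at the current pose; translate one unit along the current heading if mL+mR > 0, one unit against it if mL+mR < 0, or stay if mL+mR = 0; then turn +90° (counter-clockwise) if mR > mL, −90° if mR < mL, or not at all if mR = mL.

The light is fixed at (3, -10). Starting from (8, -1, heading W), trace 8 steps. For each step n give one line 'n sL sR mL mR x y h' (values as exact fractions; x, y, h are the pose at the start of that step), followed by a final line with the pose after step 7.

0 4/3 20/51 -26/17 -8/17 8 -1 W
1 6/13 30/29 -369/377 108/377 9 -1 S
2 60/233 60/113 -13770/26329 3600/26329 9 0 E
3 15/37 15/52 -2115/3848 -225/3848 8 0 N
4 4/3 20/51 -26/17 -8/17 8 -1 W
5 6/13 30/29 -369/377 108/377 9 -1 S
6 60/233 60/113 -13770/26329 3600/26329 9 0 E
7 15/37 15/52 -2115/3848 -225/3848 8 0 N
final 8 -1 W

n=0: pose=(8,-1,W); sL=4/3, sR=20/51; mL=-26/17, mR=-8/17; mL+mR=-2 → advance -1; mR−mL=18/17 → turn +1·90°
n=1: pose=(9,-1,S); sL=6/13, sR=30/29; mL=-369/377, mR=108/377; mL+mR=-9/13 → advance -1; mR−mL=477/377 → turn +1·90°
n=2: pose=(9,0,E); sL=60/233, sR=60/113; mL=-13770/26329, mR=3600/26329; mL+mR=-90/233 → advance -1; mR−mL=17370/26329 → turn +1·90°
n=3: pose=(8,0,N); sL=15/37, sR=15/52; mL=-2115/3848, mR=-225/3848; mL+mR=-45/74 → advance -1; mR−mL=945/1924 → turn +1·90°
n=4: pose=(8,-1,W); sL=4/3, sR=20/51; mL=-26/17, mR=-8/17; mL+mR=-2 → advance -1; mR−mL=18/17 → turn +1·90°
n=5: pose=(9,-1,S); sL=6/13, sR=30/29; mL=-369/377, mR=108/377; mL+mR=-9/13 → advance -1; mR−mL=477/377 → turn +1·90°
n=6: pose=(9,0,E); sL=60/233, sR=60/113; mL=-13770/26329, mR=3600/26329; mL+mR=-90/233 → advance -1; mR−mL=17370/26329 → turn +1·90°
n=7: pose=(8,0,N); sL=15/37, sR=15/52; mL=-2115/3848, mR=-225/3848; mL+mR=-45/74 → advance -1; mR−mL=945/1924 → turn +1·90°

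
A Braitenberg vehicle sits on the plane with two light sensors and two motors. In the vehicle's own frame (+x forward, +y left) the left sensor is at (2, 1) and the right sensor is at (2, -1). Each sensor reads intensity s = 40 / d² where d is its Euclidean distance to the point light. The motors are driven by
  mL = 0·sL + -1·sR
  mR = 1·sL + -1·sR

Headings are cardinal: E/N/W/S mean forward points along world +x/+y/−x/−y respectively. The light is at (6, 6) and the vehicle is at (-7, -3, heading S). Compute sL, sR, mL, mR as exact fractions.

8/53 40/317 -40/317 416/16801

left sensor world pos  = (-6, -5); dL² = 265
right sensor world pos = (-8, -5); dR² = 317
sL = 40/265 = 8/53
sR = 40/317 = 40/317
mL = 0·sL + -1·sR = -40/317
mR = 1·sL + -1·sR = 416/16801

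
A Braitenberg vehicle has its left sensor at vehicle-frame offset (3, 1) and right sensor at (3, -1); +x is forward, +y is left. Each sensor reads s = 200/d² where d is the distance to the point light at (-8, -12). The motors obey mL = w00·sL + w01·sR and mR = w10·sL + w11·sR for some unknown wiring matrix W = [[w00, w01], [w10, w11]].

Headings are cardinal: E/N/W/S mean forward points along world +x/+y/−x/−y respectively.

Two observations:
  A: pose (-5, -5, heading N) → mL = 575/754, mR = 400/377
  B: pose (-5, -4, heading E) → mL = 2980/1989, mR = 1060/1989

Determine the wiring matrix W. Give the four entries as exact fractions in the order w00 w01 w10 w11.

obs A: pose=(-5,-5,N) → sL=25/13, sR=50/29, mL=575/754, mR=400/377
obs B: pose=(-5,-4,E) → sL=200/117, sR=40/17, mL=2980/1989, mR=1060/1989
sensor matrix S = [[25/13, 50/29], [200/117, 40/17]]; det S = 7000/4437
solve [mL_A; mL_B] = S·[w00; w01] and [mR_A; mR_B] = S·[w10; w11]:
  w00 = -1/2, w01 = 1, w10 = 1, w11 = -1/2

-1/2 1 1 -1/2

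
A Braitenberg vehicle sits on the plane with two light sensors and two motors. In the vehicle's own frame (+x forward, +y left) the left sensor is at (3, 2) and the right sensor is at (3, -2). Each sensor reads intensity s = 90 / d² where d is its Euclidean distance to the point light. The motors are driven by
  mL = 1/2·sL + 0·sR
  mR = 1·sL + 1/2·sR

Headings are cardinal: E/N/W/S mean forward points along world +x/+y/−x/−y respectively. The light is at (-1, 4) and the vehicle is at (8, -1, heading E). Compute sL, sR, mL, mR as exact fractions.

left sensor world pos  = (11, 1); dL² = 153
right sensor world pos = (11, -3); dR² = 193
sL = 90/153 = 10/17
sR = 90/193 = 90/193
mL = 1/2·sL + 0·sR = 5/17
mR = 1·sL + 1/2·sR = 2695/3281

10/17 90/193 5/17 2695/3281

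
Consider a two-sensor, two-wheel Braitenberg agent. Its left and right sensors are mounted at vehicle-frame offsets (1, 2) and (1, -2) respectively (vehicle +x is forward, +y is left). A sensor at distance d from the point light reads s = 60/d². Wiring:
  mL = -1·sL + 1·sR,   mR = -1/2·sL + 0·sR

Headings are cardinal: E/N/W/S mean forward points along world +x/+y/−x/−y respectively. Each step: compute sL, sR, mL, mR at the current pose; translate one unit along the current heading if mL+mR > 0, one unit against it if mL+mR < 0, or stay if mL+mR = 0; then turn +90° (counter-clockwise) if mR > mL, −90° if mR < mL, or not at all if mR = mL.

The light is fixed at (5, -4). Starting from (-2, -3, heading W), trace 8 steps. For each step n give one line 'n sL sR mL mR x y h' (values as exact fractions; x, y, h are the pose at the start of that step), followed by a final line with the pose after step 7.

0 12/13 60/73 -96/949 -6/13 -2 -3 W
1 15/17 3 36/17 -15/34 -1 -3 N
2 60/41 12/5 192/205 -30/41 -1 -2 E
3 6 6/5 -24/5 -3 0 -2 S
4 60/41 60/17 1440/697 -30/41 0 -1 E
5 15/2 3/2 -6 -15/4 1 -1 S
6 4/3 60/13 128/39 -2/3 1 0 E
7 6 30/17 -72/17 -3 2 0 S
final 2 1 E

n=0: pose=(-2,-3,W); sL=12/13, sR=60/73; mL=-96/949, mR=-6/13; mL+mR=-534/949 → advance -1; mR−mL=-342/949 → turn -1·90°
n=1: pose=(-1,-3,N); sL=15/17, sR=3; mL=36/17, mR=-15/34; mL+mR=57/34 → advance +1; mR−mL=-87/34 → turn -1·90°
n=2: pose=(-1,-2,E); sL=60/41, sR=12/5; mL=192/205, mR=-30/41; mL+mR=42/205 → advance +1; mR−mL=-342/205 → turn -1·90°
n=3: pose=(0,-2,S); sL=6, sR=6/5; mL=-24/5, mR=-3; mL+mR=-39/5 → advance -1; mR−mL=9/5 → turn +1·90°
n=4: pose=(0,-1,E); sL=60/41, sR=60/17; mL=1440/697, mR=-30/41; mL+mR=930/697 → advance +1; mR−mL=-1950/697 → turn -1·90°
n=5: pose=(1,-1,S); sL=15/2, sR=3/2; mL=-6, mR=-15/4; mL+mR=-39/4 → advance -1; mR−mL=9/4 → turn +1·90°
n=6: pose=(1,0,E); sL=4/3, sR=60/13; mL=128/39, mR=-2/3; mL+mR=34/13 → advance +1; mR−mL=-154/39 → turn -1·90°
n=7: pose=(2,0,S); sL=6, sR=30/17; mL=-72/17, mR=-3; mL+mR=-123/17 → advance -1; mR−mL=21/17 → turn +1·90°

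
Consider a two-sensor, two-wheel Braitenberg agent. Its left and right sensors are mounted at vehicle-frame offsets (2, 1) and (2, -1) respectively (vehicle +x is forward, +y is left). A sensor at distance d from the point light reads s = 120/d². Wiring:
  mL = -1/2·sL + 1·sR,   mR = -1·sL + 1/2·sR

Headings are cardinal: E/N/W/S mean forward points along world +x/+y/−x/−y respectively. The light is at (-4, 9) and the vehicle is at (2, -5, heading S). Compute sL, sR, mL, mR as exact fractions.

24/61 120/281 3948/17141 -3084/17141

left sensor world pos  = (3, -7); dL² = 305
right sensor world pos = (1, -7); dR² = 281
sL = 120/305 = 24/61
sR = 120/281 = 120/281
mL = -1/2·sL + 1·sR = 3948/17141
mR = -1·sL + 1/2·sR = -3084/17141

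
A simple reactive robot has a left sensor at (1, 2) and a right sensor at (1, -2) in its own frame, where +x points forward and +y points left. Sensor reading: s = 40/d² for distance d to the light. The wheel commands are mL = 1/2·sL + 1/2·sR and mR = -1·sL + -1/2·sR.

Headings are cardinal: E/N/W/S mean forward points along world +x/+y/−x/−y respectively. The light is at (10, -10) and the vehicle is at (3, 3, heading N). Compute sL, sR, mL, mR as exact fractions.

40/277 40/221 9960/61217 -14380/61217

left sensor world pos  = (1, 4); dL² = 277
right sensor world pos = (5, 4); dR² = 221
sL = 40/277 = 40/277
sR = 40/221 = 40/221
mL = 1/2·sL + 1/2·sR = 9960/61217
mR = -1·sL + -1/2·sR = -14380/61217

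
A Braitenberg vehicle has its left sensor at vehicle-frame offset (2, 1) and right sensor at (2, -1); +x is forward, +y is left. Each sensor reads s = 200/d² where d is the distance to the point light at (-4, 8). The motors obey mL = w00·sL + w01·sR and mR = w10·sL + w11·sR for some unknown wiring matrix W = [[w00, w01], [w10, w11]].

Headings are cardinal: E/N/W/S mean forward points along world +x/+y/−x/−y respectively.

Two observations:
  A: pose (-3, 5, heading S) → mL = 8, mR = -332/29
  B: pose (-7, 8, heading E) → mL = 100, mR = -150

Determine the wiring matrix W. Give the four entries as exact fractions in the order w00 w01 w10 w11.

0 1 -1/2 -1

obs A: pose=(-3,5,S) → sL=200/29, sR=8, mL=8, mR=-332/29
obs B: pose=(-7,8,E) → sL=100, sR=100, mL=100, mR=-150
sensor matrix S = [[200/29, 8], [100, 100]]; det S = -3200/29
solve [mL_A; mL_B] = S·[w00; w01] and [mR_A; mR_B] = S·[w10; w11]:
  w00 = 0, w01 = 1, w10 = -1/2, w11 = -1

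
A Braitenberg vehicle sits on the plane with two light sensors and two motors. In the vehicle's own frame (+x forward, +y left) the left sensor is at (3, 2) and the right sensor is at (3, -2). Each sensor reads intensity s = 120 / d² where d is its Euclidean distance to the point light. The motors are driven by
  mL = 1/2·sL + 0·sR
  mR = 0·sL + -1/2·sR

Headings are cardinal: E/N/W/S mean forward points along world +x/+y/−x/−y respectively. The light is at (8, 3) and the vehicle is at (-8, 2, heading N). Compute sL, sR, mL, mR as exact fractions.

left sensor world pos  = (-10, 5); dL² = 328
right sensor world pos = (-6, 5); dR² = 200
sL = 120/328 = 15/41
sR = 120/200 = 3/5
mL = 1/2·sL + 0·sR = 15/82
mR = 0·sL + -1/2·sR = -3/10

15/41 3/5 15/82 -3/10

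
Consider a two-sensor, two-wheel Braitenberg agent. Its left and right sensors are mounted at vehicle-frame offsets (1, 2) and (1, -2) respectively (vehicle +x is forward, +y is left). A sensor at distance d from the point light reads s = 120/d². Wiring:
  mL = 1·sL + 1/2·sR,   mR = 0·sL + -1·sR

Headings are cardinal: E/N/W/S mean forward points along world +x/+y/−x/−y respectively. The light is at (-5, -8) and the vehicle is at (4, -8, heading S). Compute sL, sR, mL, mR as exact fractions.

left sensor world pos  = (6, -9); dL² = 122
right sensor world pos = (2, -9); dR² = 50
sL = 120/122 = 60/61
sR = 120/50 = 12/5
mL = 1·sL + 1/2·sR = 666/305
mR = 0·sL + -1·sR = -12/5

60/61 12/5 666/305 -12/5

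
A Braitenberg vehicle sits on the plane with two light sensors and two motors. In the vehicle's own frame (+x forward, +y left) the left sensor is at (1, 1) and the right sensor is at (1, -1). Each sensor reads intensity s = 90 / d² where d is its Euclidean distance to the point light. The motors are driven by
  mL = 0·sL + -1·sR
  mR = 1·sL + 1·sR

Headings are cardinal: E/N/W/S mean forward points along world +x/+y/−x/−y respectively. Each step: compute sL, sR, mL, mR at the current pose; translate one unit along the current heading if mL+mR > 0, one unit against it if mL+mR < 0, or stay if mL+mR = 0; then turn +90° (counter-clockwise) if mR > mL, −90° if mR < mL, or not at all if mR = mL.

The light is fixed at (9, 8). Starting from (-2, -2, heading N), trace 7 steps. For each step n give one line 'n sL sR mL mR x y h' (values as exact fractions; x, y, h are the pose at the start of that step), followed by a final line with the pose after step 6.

n=0: pose=(-2,-2,N); sL=2/5, sR=90/181; mL=-90/181, mR=812/905; mL+mR=2/5 → advance +1; mR−mL=1262/905 → turn +1·90°
n=1: pose=(-2,-1,W); sL=45/122, sR=45/104; mL=-45/104, mR=5085/6344; mL+mR=45/122 → advance +1; mR−mL=3915/3172 → turn +1·90°
n=2: pose=(-3,-1,S); sL=90/221, sR=90/269; mL=-90/269, mR=44100/59449; mL+mR=90/221 → advance +1; mR−mL=63990/59449 → turn +1·90°
n=3: pose=(-3,-2,E); sL=45/101, sR=45/121; mL=-45/121, mR=9990/12221; mL+mR=45/101 → advance +1; mR−mL=14535/12221 → turn +1·90°
n=4: pose=(-2,-2,N); sL=2/5, sR=90/181; mL=-90/181, mR=812/905; mL+mR=2/5 → advance +1; mR−mL=1262/905 → turn +1·90°
n=5: pose=(-2,-1,W); sL=45/122, sR=45/104; mL=-45/104, mR=5085/6344; mL+mR=45/122 → advance +1; mR−mL=3915/3172 → turn +1·90°
n=6: pose=(-3,-1,S); sL=90/221, sR=90/269; mL=-90/269, mR=44100/59449; mL+mR=90/221 → advance +1; mR−mL=63990/59449 → turn +1·90°

0 2/5 90/181 -90/181 812/905 -2 -2 N
1 45/122 45/104 -45/104 5085/6344 -2 -1 W
2 90/221 90/269 -90/269 44100/59449 -3 -1 S
3 45/101 45/121 -45/121 9990/12221 -3 -2 E
4 2/5 90/181 -90/181 812/905 -2 -2 N
5 45/122 45/104 -45/104 5085/6344 -2 -1 W
6 90/221 90/269 -90/269 44100/59449 -3 -1 S
final -3 -2 E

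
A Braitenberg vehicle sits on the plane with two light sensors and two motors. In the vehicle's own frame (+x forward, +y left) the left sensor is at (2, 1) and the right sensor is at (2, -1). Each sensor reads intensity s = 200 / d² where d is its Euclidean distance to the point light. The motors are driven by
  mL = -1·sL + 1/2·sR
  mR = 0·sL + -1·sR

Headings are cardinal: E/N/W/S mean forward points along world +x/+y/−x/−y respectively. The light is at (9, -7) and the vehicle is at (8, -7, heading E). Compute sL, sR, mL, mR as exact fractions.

100 100 -50 -100

left sensor world pos  = (10, -6); dL² = 2
right sensor world pos = (10, -8); dR² = 2
sL = 200/2 = 100
sR = 200/2 = 100
mL = -1·sL + 1/2·sR = -50
mR = 0·sL + -1·sR = -100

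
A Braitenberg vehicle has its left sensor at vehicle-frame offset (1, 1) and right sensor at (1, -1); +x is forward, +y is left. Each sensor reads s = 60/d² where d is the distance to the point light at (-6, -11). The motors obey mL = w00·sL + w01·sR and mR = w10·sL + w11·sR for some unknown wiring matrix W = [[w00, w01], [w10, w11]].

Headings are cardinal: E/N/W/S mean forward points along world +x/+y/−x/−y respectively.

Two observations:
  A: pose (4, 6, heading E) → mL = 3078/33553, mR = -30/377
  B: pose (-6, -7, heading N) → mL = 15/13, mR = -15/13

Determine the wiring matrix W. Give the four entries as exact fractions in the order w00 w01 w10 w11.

-1/2 1 0 -1/2

obs A: pose=(4,6,E) → sL=12/89, sR=60/377, mL=3078/33553, mR=-30/377
obs B: pose=(-6,-7,N) → sL=30/13, sR=30/13, mL=15/13, mR=-15/13
sensor matrix S = [[12/89, 60/377], [30/13, 30/13]]; det S = -24480/436189
solve [mL_A; mL_B] = S·[w00; w01] and [mR_A; mR_B] = S·[w10; w11]:
  w00 = -1/2, w01 = 1, w10 = 0, w11 = -1/2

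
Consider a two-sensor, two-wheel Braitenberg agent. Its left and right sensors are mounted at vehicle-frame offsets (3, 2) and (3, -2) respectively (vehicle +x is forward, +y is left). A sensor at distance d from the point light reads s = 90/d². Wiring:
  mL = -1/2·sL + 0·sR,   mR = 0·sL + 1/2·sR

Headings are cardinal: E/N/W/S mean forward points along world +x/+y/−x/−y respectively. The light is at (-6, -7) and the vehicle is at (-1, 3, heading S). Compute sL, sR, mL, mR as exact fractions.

left sensor world pos  = (1, 0); dL² = 98
right sensor world pos = (-3, 0); dR² = 58
sL = 90/98 = 45/49
sR = 90/58 = 45/29
mL = -1/2·sL + 0·sR = -45/98
mR = 0·sL + 1/2·sR = 45/58

45/49 45/29 -45/98 45/58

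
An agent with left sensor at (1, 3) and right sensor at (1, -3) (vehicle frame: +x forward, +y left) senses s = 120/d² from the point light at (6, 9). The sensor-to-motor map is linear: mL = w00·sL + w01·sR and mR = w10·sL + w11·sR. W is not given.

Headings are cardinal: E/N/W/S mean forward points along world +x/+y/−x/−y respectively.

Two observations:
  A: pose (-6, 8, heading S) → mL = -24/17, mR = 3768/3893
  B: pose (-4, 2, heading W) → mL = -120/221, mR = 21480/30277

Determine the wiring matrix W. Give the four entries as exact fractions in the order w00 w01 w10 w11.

-1 0 1/2 1/2

obs A: pose=(-6,8,S) → sL=24/17, sR=120/229, mL=-24/17, mR=3768/3893
obs B: pose=(-4,2,W) → sL=120/221, sR=120/137, mL=-120/221, mR=21480/30277
sensor matrix S = [[24/17, 120/229], [120/221, 120/137]]; det S = 6600960/6933433
solve [mL_A; mL_B] = S·[w00; w01] and [mR_A; mR_B] = S·[w10; w11]:
  w00 = -1, w01 = 0, w10 = 1/2, w11 = 1/2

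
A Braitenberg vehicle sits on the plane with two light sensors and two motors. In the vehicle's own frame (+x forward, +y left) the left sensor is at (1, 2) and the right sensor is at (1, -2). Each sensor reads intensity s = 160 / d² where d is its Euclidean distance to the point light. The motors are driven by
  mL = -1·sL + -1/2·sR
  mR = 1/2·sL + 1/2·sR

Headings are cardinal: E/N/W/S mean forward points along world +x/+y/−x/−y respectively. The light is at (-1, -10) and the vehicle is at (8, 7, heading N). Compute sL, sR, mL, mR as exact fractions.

left sensor world pos  = (6, 8); dL² = 373
right sensor world pos = (10, 8); dR² = 445
sL = 160/373 = 160/373
sR = 160/445 = 32/89
mL = -1·sL + -1/2·sR = -20208/33197
mR = 1/2·sL + 1/2·sR = 13088/33197

160/373 32/89 -20208/33197 13088/33197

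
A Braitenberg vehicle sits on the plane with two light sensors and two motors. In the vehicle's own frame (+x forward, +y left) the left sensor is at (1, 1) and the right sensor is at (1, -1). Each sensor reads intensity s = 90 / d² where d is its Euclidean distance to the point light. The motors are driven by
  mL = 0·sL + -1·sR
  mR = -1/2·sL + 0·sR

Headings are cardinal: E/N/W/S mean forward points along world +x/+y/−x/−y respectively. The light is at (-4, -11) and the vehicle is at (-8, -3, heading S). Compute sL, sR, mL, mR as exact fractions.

45/29 45/37 -45/37 -45/58

left sensor world pos  = (-7, -4); dL² = 58
right sensor world pos = (-9, -4); dR² = 74
sL = 90/58 = 45/29
sR = 90/74 = 45/37
mL = 0·sL + -1·sR = -45/37
mR = -1/2·sL + 0·sR = -45/58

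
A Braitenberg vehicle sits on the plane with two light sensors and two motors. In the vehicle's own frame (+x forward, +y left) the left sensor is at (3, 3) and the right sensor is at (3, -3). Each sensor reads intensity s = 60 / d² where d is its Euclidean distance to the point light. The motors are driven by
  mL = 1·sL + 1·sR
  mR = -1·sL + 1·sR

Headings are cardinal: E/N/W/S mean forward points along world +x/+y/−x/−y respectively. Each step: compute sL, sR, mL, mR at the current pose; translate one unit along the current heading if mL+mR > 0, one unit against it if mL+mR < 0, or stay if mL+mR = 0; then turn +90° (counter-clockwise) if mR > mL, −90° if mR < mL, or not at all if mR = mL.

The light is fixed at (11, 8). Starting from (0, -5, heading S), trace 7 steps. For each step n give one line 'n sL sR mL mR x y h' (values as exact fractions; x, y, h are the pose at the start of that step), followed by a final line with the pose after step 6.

n=0: pose=(0,-5,S); sL=3/16, sR=15/113; mL=579/1808, mR=-99/1808; mL+mR=30/113 → advance +1; mR−mL=-3/8 → turn -1·90°
n=1: pose=(0,-6,W); sL=12/97, sR=60/317; mL=9624/30749, mR=2016/30749; mL+mR=120/317 → advance +1; mR−mL=-24/97 → turn -1·90°
n=2: pose=(-1,-6,N); sL=30/173, sR=30/101; mL=8220/17473, mR=2160/17473; mL+mR=60/101 → advance +1; mR−mL=-60/173 → turn -1·90°
n=3: pose=(-1,-5,E); sL=60/181, sR=60/337; mL=31080/60997, mR=-9360/60997; mL+mR=120/337 → advance +1; mR−mL=-120/181 → turn -1·90°
n=4: pose=(0,-5,S); sL=3/16, sR=15/113; mL=579/1808, mR=-99/1808; mL+mR=30/113 → advance +1; mR−mL=-3/8 → turn -1·90°
n=5: pose=(0,-6,W); sL=12/97, sR=60/317; mL=9624/30749, mR=2016/30749; mL+mR=120/317 → advance +1; mR−mL=-24/97 → turn -1·90°
n=6: pose=(-1,-6,N); sL=30/173, sR=30/101; mL=8220/17473, mR=2160/17473; mL+mR=60/101 → advance +1; mR−mL=-60/173 → turn -1·90°

0 3/16 15/113 579/1808 -99/1808 0 -5 S
1 12/97 60/317 9624/30749 2016/30749 0 -6 W
2 30/173 30/101 8220/17473 2160/17473 -1 -6 N
3 60/181 60/337 31080/60997 -9360/60997 -1 -5 E
4 3/16 15/113 579/1808 -99/1808 0 -5 S
5 12/97 60/317 9624/30749 2016/30749 0 -6 W
6 30/173 30/101 8220/17473 2160/17473 -1 -6 N
final -1 -5 E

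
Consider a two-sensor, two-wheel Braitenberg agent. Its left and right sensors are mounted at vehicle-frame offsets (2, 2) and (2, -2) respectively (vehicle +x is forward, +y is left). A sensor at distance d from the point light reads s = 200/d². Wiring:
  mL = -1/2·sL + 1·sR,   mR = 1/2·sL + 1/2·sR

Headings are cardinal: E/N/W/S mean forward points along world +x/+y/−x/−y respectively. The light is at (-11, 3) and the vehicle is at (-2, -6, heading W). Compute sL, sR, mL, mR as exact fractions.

left sensor world pos  = (-4, -8); dL² = 170
right sensor world pos = (-4, -4); dR² = 98
sL = 200/170 = 20/17
sR = 200/98 = 100/49
mL = -1/2·sL + 1·sR = 1210/833
mR = 1/2·sL + 1/2·sR = 1340/833

20/17 100/49 1210/833 1340/833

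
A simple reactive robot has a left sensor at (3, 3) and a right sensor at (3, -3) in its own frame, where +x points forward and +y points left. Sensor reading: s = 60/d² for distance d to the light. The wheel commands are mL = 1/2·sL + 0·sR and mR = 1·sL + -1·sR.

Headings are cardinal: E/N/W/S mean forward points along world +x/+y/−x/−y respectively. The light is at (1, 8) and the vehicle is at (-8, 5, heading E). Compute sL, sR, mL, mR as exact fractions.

5/3 5/6 5/6 5/6

left sensor world pos  = (-5, 8); dL² = 36
right sensor world pos = (-5, 2); dR² = 72
sL = 60/36 = 5/3
sR = 60/72 = 5/6
mL = 1/2·sL + 0·sR = 5/6
mR = 1·sL + -1·sR = 5/6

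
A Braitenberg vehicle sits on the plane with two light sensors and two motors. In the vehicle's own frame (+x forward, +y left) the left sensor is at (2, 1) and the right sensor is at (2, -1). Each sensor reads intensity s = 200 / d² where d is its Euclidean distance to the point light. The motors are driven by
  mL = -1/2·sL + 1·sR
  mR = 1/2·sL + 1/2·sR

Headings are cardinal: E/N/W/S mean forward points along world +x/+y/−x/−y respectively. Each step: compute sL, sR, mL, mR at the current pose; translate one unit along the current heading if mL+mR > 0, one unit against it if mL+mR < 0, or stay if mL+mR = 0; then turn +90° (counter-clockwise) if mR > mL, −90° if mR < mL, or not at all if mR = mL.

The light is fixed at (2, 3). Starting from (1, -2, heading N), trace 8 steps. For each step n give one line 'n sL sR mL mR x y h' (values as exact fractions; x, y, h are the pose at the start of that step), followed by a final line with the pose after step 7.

0 200/13 200/9 1700/117 2200/117 1 -2 N
1 100/17 100/9 1250/153 1300/153 1 -1 W
2 200/37 40/9 580/333 1640/333 0 -1 S
3 25/2 50/9 -25/36 325/36 0 -2 E
4 200/13 200/9 1700/117 2200/117 1 -2 N
5 100/17 100/9 1250/153 1300/153 1 -1 W
6 200/37 40/9 580/333 1640/333 0 -1 S
7 25/2 50/9 -25/36 325/36 0 -2 E
final 1 -2 N

n=0: pose=(1,-2,N); sL=200/13, sR=200/9; mL=1700/117, mR=2200/117; mL+mR=100/3 → advance +1; mR−mL=500/117 → turn +1·90°
n=1: pose=(1,-1,W); sL=100/17, sR=100/9; mL=1250/153, mR=1300/153; mL+mR=50/3 → advance +1; mR−mL=50/153 → turn +1·90°
n=2: pose=(0,-1,S); sL=200/37, sR=40/9; mL=580/333, mR=1640/333; mL+mR=20/3 → advance +1; mR−mL=1060/333 → turn +1·90°
n=3: pose=(0,-2,E); sL=25/2, sR=50/9; mL=-25/36, mR=325/36; mL+mR=25/3 → advance +1; mR−mL=175/18 → turn +1·90°
n=4: pose=(1,-2,N); sL=200/13, sR=200/9; mL=1700/117, mR=2200/117; mL+mR=100/3 → advance +1; mR−mL=500/117 → turn +1·90°
n=5: pose=(1,-1,W); sL=100/17, sR=100/9; mL=1250/153, mR=1300/153; mL+mR=50/3 → advance +1; mR−mL=50/153 → turn +1·90°
n=6: pose=(0,-1,S); sL=200/37, sR=40/9; mL=580/333, mR=1640/333; mL+mR=20/3 → advance +1; mR−mL=1060/333 → turn +1·90°
n=7: pose=(0,-2,E); sL=25/2, sR=50/9; mL=-25/36, mR=325/36; mL+mR=25/3 → advance +1; mR−mL=175/18 → turn +1·90°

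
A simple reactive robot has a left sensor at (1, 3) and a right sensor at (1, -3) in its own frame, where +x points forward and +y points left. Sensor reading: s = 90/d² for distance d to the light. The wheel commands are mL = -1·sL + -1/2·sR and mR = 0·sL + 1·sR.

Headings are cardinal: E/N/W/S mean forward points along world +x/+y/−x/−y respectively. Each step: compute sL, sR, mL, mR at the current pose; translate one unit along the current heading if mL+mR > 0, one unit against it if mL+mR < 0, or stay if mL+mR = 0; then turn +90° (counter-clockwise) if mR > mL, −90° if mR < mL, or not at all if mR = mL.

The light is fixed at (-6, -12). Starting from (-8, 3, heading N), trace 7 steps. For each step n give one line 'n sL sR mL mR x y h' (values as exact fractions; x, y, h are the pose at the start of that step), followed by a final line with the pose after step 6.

n=0: pose=(-8,3,N); sL=90/281, sR=90/257; mL=-35775/72217, mR=90/257; mL+mR=-10485/72217 → advance -1; mR−mL=61065/72217 → turn +1·90°
n=1: pose=(-8,2,W); sL=9/13, sR=45/149; mL=-3267/3874, mR=45/149; mL+mR=-2097/3874 → advance -1; mR−mL=4437/3874 → turn +1·90°
n=2: pose=(-7,2,S); sL=90/173, sR=18/37; mL=-4887/6401, mR=18/37; mL+mR=-1773/6401 → advance -1; mR−mL=8001/6401 → turn +1·90°
n=3: pose=(-7,3,E); sL=5/18, sR=5/8; mL=-85/144, mR=5/8; mL+mR=5/144 → advance +1; mR−mL=175/144 → turn +1·90°
n=4: pose=(-6,3,N); sL=18/53, sR=18/53; mL=-27/53, mR=18/53; mL+mR=-9/53 → advance -1; mR−mL=45/53 → turn +1·90°
n=5: pose=(-6,2,W); sL=45/61, sR=9/29; mL=-3159/3538, mR=9/29; mL+mR=-2061/3538 → advance -1; mR−mL=4257/3538 → turn +1·90°
n=6: pose=(-5,2,S); sL=18/37, sR=90/173; mL=-4779/6401, mR=90/173; mL+mR=-1449/6401 → advance -1; mR−mL=8109/6401 → turn +1·90°

0 90/281 90/257 -35775/72217 90/257 -8 3 N
1 9/13 45/149 -3267/3874 45/149 -8 2 W
2 90/173 18/37 -4887/6401 18/37 -7 2 S
3 5/18 5/8 -85/144 5/8 -7 3 E
4 18/53 18/53 -27/53 18/53 -6 3 N
5 45/61 9/29 -3159/3538 9/29 -6 2 W
6 18/37 90/173 -4779/6401 90/173 -5 2 S
final -5 3 E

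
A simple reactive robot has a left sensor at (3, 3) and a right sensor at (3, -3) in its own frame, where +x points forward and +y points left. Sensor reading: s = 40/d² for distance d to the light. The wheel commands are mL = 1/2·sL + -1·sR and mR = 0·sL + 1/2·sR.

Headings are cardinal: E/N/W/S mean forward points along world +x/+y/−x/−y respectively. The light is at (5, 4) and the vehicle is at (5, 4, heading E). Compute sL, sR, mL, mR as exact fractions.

left sensor world pos  = (8, 7); dL² = 18
right sensor world pos = (8, 1); dR² = 18
sL = 40/18 = 20/9
sR = 40/18 = 20/9
mL = 1/2·sL + -1·sR = -10/9
mR = 0·sL + 1/2·sR = 10/9

20/9 20/9 -10/9 10/9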